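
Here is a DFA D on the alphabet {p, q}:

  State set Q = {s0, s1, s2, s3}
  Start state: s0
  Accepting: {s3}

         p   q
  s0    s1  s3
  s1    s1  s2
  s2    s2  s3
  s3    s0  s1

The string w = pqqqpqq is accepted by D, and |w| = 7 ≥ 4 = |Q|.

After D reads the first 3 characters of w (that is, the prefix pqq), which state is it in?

s3

State sequence: s0 -p-> s1 -q-> s2 -q-> s3

After reading 3 characters, D is in state s3.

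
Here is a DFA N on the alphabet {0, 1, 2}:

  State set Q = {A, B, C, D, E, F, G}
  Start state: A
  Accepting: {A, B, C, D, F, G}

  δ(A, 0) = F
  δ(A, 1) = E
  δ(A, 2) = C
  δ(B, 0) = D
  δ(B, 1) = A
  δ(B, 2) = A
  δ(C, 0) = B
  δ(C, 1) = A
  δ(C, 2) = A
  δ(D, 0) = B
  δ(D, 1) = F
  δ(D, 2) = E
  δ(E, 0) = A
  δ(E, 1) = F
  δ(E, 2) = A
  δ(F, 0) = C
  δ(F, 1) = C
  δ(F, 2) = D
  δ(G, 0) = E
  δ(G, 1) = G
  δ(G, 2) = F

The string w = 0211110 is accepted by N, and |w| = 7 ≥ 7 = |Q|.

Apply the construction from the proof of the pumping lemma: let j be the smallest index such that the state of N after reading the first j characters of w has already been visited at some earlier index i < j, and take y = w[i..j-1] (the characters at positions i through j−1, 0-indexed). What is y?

State sequence: A -0-> F -2-> D -1-> F -1-> C -1-> A -1-> E -0-> A
First repeat at step 3: F was already visited.

So i = 1, j = 3, giving x = w[0:1] = 0, y = w[1:3] = 21, z = w[3:7] = 1110.
Check: |xy| = 3 ≤ 7 and |y| = 2 ≥ 1. Reading y takes N from F back to F, so every xyⁱz is accepted.

21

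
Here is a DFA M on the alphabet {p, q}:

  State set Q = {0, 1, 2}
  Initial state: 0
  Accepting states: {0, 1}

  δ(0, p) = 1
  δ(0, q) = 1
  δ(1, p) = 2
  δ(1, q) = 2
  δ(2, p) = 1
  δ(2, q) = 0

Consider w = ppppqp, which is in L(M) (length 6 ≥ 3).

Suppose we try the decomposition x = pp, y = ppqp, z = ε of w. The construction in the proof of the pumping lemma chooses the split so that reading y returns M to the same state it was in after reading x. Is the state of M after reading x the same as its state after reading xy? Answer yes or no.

no

Run of M on the first 6 characters of w = p p p p q p:
  step 0: 0  (start)
  step 1: 1  (read p: 0→1)
  step 2: 2  (read p: 1→2)
  step 3: 1  (read p: 2→1)
  step 4: 2  (read p: 1→2)
  step 5: 0  (read q: 2→0)
  step 6: 1  (read p: 0→1)

After x (step 2): 2. After xy (step 6): 1.
They differ (2 ≠ 1), so y is not a cycle from the state after x; this split is not the one the pumping-lemma construction produces, and pumping y need not keep the string in L(M).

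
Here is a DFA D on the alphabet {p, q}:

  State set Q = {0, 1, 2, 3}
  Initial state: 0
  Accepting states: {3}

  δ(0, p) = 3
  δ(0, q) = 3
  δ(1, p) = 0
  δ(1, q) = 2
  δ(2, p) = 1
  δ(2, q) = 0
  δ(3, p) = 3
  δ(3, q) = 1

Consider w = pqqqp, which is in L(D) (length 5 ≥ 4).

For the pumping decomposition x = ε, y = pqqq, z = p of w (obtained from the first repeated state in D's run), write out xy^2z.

pqqqpqqqp

xy^2z = ε·pqqq·pqqq·p = pqqqpqqqp.
Reading y = pqqq takes D from 0 back to 0, so after x·y·y the machine is still in 0, and z then leads to the accepting state 3. Hence pqqqpqqqp ∈ L(D).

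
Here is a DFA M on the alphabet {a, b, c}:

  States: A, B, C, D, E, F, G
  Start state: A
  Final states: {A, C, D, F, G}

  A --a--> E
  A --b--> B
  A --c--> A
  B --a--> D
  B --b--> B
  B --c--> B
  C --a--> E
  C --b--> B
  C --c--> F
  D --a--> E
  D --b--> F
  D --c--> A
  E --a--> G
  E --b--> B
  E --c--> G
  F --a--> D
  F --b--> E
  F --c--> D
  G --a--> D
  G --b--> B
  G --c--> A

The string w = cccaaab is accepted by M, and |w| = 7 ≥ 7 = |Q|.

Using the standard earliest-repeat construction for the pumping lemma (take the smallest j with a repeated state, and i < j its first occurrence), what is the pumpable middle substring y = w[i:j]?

State sequence: A -c-> A -c-> A -c-> A -a-> E -a-> G -a-> D -b-> F
First repeat at step 1: A was already visited.

So i = 0, j = 1, giving x = w[0:0] = ε, y = w[0:1] = c, z = w[1:7] = ccaaab.
Check: |xy| = 1 ≤ 7 and |y| = 1 ≥ 1. Reading y takes M from A back to A, so every xyⁱz is accepted.

c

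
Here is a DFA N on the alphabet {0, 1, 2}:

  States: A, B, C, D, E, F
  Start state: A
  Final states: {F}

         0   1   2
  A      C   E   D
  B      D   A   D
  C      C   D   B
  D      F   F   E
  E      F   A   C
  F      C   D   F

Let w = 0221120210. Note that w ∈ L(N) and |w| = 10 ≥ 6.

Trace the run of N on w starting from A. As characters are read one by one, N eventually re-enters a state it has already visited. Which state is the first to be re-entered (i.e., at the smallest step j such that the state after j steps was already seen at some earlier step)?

Run of N on w = 0 2 2 1 1 2 0 2 1 0:
  step 0: A  (start)
  step 1: C  (read 0: A→C)
  step 2: B  (read 2: C→B)
  step 3: D  (read 2: B→D)
  step 4: F  (read 1: D→F)
  step 5: D  (read 1: F→D)   ← first repeat (D seen earlier)
  step 6: E  (read 2: D→E)
  step 7: F  (read 0: E→F)
  step 8: F  (read 2: F→F)
  step 9: D  (read 1: F→D)
  step 10: F  (read 0: D→F)

The earliest repeat is at step j = 5: N is in D, which it already visited at step i = 3.
Pumping length from the standard proof: p = 6 (the number of states). The repeated state found above gives |xy| = j ≤ 6 and |y| = j − i ≥ 1.

D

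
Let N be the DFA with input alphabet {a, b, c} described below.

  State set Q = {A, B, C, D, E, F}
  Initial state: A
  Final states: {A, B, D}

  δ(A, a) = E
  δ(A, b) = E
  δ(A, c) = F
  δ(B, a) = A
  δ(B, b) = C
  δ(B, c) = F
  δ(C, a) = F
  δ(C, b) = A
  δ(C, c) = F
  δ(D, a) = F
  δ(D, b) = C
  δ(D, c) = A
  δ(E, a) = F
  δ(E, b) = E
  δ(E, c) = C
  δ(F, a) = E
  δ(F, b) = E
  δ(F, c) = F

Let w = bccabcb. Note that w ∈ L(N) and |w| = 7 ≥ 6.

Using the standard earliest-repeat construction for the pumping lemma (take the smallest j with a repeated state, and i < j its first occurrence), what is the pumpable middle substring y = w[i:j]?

cca

Run of N on w = b c c a b c b:
  step 0: A  (start)
  step 1: E  (read b: A→E)
  step 2: C  (read c: E→C)
  step 3: F  (read c: C→F)
  step 4: E  (read a: F→E)   ← first repeat (E seen earlier)
  step 5: E  (read b: E→E)
  step 6: C  (read c: E→C)
  step 7: A  (read b: C→A)

So i = 1, j = 4, giving x = w[0:1] = b, y = w[1:4] = cca, z = w[4:7] = bcb.
Check: |xy| = 4 ≤ 6 and |y| = 3 ≥ 1. Reading y takes N from E back to E, so every xyⁱz is accepted.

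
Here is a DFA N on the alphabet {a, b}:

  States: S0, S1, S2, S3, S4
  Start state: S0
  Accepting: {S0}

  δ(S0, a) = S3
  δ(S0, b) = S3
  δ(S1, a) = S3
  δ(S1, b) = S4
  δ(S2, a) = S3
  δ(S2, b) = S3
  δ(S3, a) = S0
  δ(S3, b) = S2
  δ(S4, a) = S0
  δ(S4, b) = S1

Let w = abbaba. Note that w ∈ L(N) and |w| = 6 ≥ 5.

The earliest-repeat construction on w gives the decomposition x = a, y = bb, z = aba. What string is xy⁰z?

xy⁰z = xz = a·aba = aaba.
Reading y = bb takes N from S3 back to S3, so after x the machine is still in S3, and z then leads to the accepting state S0. Hence aaba ∈ L(N).

aaba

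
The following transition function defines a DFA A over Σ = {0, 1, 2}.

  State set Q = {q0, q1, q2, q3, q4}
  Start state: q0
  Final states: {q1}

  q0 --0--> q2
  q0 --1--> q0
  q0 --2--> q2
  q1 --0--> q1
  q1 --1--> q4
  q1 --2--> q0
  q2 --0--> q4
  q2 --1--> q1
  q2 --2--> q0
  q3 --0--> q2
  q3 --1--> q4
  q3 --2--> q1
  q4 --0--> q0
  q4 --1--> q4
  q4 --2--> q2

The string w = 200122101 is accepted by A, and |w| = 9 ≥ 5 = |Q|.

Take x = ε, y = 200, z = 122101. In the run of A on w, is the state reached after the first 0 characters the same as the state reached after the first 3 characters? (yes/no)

yes

Run of A on the first 3 characters of w = 2 0 0:
  step 0: q0  (start)
  step 1: q2  (read 2: q0→q2)
  step 2: q4  (read 0: q2→q4)
  step 3: q0  (read 0: q4→q0)

After x (step 0): q0. After xy (step 3): q0.
They match, so y = 200 drives A around a cycle from q0 back to itself; pumping y any number of times keeps A in q0 before reading z, and xyⁱz ∈ L(A) for every i ≥ 0.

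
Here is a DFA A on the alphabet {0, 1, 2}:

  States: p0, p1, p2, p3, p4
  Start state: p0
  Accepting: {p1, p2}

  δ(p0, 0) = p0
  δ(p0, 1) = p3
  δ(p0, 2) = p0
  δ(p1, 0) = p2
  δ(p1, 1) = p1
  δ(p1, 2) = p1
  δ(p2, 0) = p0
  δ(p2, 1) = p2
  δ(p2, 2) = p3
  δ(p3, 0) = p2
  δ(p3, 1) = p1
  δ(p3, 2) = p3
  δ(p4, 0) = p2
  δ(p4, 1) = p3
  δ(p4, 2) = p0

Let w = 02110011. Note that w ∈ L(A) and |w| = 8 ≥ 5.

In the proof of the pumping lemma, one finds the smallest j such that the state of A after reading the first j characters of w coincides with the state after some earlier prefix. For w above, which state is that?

State sequence: p0 -0-> p0 -2-> p0 -1-> p3 -1-> p1 -0-> p2 -0-> p0 -1-> p3 -1-> p1
First repeat at step 1: p0 was already visited.

The earliest repeat is at step j = 1: A is in p0, which it already visited at step i = 0.
Pumping length from the standard proof: p = 5 (the number of states). The repeated state found above gives |xy| = j ≤ 5 and |y| = j − i ≥ 1.

p0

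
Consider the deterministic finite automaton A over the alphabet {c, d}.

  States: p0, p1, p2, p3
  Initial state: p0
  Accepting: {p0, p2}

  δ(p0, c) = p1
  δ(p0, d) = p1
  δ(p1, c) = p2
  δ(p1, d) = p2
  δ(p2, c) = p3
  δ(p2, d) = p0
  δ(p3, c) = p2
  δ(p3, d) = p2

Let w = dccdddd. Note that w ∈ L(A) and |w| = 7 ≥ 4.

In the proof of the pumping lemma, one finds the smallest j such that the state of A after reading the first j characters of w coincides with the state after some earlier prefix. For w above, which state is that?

p2

State sequence: p0 -d-> p1 -c-> p2 -c-> p3 -d-> p2 -d-> p0 -d-> p1 -d-> p2
First repeat at step 4: p2 was already visited.

The earliest repeat is at step j = 4: A is in p2, which it already visited at step i = 2.
The DFA has 4 states, so the proof of the pumping lemma guarantees a repeated state among the first 4+1 visited; the segment between the two visits is the pumpable y.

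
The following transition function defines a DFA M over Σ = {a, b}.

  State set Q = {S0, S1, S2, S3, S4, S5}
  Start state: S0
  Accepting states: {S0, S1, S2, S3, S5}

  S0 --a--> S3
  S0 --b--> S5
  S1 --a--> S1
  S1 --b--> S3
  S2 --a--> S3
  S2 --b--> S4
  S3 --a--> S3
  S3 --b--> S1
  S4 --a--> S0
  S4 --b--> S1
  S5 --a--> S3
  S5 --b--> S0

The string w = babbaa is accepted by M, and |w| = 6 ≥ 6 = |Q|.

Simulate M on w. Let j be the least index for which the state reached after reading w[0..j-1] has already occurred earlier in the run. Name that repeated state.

State sequence: S0 -b-> S5 -a-> S3 -b-> S1 -b-> S3 -a-> S3 -a-> S3
First repeat at step 4: S3 was already visited.

The earliest repeat is at step j = 4: M is in S3, which it already visited at step i = 2.
Pumping length from the standard proof: p = 6 (the number of states). The repeated state found above gives |xy| = j ≤ 6 and |y| = j − i ≥ 1.

S3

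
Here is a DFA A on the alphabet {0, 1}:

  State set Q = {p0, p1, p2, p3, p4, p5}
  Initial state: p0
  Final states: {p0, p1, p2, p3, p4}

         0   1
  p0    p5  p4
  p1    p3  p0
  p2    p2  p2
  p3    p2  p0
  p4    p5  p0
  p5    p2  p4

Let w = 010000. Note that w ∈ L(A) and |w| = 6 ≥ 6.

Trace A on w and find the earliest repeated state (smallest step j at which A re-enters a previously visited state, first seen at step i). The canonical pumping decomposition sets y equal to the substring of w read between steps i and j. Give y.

Run of A on w = 0 1 0 0 0 0:
  step 0: p0  (start)
  step 1: p5  (read 0: p0→p5)
  step 2: p4  (read 1: p5→p4)
  step 3: p5  (read 0: p4→p5)   ← first repeat (p5 seen earlier)
  step 4: p2  (read 0: p5→p2)
  step 5: p2  (read 0: p2→p2)
  step 6: p2  (read 0: p2→p2)

So i = 1, j = 3, giving x = w[0:1] = 0, y = w[1:3] = 10, z = w[3:6] = 000.
Check: |xy| = 3 ≤ 6 and |y| = 2 ≥ 1. Reading y takes A from p5 back to p5, so every xyⁱz is accepted.

10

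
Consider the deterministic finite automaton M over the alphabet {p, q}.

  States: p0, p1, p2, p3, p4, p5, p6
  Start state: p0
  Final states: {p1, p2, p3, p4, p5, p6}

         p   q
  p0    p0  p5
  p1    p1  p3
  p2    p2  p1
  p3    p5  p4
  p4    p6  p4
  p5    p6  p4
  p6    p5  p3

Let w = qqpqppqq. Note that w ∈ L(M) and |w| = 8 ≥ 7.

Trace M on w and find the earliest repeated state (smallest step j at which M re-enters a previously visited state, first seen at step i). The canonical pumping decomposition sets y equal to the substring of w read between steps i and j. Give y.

qpqp

State sequence: p0 -q-> p5 -q-> p4 -p-> p6 -q-> p3 -p-> p5 -p-> p6 -q-> p3 -q-> p4
First repeat at step 5: p5 was already visited.

So i = 1, j = 5, giving x = w[0:1] = q, y = w[1:5] = qpqp, z = w[5:8] = pqq.
Check: |xy| = 5 ≤ 7 and |y| = 4 ≥ 1. Reading y takes M from p5 back to p5, so every xyⁱz is accepted.
The DFA has 7 states, so the proof of the pumping lemma guarantees a repeated state among the first 7+1 visited; the segment between the two visits is the pumpable y.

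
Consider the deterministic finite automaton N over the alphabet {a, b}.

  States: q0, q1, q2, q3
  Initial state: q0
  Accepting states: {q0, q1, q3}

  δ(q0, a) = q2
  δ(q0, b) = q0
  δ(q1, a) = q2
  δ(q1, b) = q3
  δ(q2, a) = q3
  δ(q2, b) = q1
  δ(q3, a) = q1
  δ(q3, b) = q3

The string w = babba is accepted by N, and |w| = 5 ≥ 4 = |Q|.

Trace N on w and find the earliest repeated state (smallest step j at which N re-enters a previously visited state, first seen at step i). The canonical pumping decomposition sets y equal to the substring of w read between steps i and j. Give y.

b

State sequence: q0 -b-> q0 -a-> q2 -b-> q1 -b-> q3 -a-> q1
First repeat at step 1: q0 was already visited.

So i = 0, j = 1, giving x = w[0:0] = ε, y = w[0:1] = b, z = w[1:5] = abba.
Check: |xy| = 1 ≤ 4 and |y| = 1 ≥ 1. Reading y takes N from q0 back to q0, so every xyⁱz is accepted.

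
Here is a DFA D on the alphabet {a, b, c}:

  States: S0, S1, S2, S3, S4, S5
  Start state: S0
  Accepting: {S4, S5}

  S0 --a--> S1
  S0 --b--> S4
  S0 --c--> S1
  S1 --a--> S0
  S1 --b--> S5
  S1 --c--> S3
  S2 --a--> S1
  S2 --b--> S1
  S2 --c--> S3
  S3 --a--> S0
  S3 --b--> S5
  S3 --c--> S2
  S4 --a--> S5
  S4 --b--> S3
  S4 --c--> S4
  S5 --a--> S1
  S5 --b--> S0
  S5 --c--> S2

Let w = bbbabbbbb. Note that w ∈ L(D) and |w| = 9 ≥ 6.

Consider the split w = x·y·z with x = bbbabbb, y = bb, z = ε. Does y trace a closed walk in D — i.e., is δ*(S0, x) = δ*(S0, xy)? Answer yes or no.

no

State sequence: S0 -b-> S4 -b-> S3 -b-> S5 -a-> S1 -b-> S5 -b-> S0 -b-> S4 -b-> S3 -b-> S5

After x (step 7): S4. After xy (step 9): S5.
They differ (S4 ≠ S5), so y is not a cycle from the state after x; this split is not the one the pumping-lemma construction produces, and pumping y need not keep the string in L(D).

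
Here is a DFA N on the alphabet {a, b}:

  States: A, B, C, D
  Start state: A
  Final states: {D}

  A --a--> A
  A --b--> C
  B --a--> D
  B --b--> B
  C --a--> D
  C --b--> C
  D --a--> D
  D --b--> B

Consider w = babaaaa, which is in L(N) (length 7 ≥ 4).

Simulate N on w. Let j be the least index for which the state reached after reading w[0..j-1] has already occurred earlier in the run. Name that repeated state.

D

Run of N on w = b a b a a a a:
  step 0: A  (start)
  step 1: C  (read b: A→C)
  step 2: D  (read a: C→D)
  step 3: B  (read b: D→B)
  step 4: D  (read a: B→D)   ← first repeat (D seen earlier)
  step 5: D  (read a: D→D)
  step 6: D  (read a: D→D)
  step 7: D  (read a: D→D)

The earliest repeat is at step j = 4: N is in D, which it already visited at step i = 2.
Since N has 4 states, any run of length ≥ 4 visits 4+1 states, so by pigeonhole some state repeats within the first 4 steps — that repeat gives the pumpable loop.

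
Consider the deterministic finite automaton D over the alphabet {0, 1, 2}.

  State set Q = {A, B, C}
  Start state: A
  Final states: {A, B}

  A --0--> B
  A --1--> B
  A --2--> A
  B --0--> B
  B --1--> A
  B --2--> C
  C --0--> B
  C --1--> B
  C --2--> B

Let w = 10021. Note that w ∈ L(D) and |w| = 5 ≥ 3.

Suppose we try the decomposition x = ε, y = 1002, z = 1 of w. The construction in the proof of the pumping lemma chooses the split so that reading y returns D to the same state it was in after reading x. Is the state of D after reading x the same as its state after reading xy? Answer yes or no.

Run of D on the first 4 characters of w = 1 0 0 2:
  step 0: A  (start)
  step 1: B  (read 1: A→B)
  step 2: B  (read 0: B→B)
  step 3: B  (read 0: B→B)
  step 4: C  (read 2: B→C)

After x (step 0): A. After xy (step 4): C.
They differ (A ≠ C), so y is not a cycle from the state after x; this split is not the one the pumping-lemma construction produces, and pumping y need not keep the string in L(D).

no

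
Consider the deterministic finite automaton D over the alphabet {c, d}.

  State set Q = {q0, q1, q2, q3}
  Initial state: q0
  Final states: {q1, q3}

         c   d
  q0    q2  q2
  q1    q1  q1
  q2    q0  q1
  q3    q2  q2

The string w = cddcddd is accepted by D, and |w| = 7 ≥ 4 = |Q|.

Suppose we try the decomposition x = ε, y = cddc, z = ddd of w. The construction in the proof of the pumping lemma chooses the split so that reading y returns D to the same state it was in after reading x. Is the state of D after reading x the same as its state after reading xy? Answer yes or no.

State sequence: q0 -c-> q2 -d-> q1 -d-> q1 -c-> q1

After x (step 0): q0. After xy (step 4): q1.
They differ (q0 ≠ q1), so y is not a cycle from the state after x; this split is not the one the pumping-lemma construction produces, and pumping y need not keep the string in L(D).

no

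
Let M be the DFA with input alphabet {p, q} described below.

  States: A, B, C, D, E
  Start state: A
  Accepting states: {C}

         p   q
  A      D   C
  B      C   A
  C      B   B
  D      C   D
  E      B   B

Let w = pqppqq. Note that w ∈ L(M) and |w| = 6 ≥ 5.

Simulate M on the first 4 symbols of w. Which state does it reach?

State sequence: A -p-> D -q-> D -p-> C -p-> B

After reading 4 characters, M is in state B.

B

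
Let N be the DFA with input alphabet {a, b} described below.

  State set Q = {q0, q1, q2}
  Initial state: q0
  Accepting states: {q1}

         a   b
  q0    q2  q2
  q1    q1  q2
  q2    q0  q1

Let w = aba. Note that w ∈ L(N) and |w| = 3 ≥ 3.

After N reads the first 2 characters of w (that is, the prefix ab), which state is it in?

q1

Run of N on the first 2 characters of w = a b:
  step 0: q0  (start)
  step 1: q2  (read a: q0→q2)
  step 2: q1  (read b: q2→q1)

After reading 2 characters, N is in state q1.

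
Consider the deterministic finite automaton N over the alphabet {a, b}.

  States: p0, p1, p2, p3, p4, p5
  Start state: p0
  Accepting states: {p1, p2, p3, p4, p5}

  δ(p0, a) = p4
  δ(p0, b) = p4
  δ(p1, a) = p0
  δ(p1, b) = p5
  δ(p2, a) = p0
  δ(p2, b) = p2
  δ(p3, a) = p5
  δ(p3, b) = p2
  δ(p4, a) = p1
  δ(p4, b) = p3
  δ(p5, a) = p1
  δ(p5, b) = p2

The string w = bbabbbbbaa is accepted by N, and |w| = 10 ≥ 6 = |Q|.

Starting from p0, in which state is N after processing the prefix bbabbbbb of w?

p2

State sequence: p0 -b-> p4 -b-> p3 -a-> p5 -b-> p2 -b-> p2 -b-> p2 -b-> p2 -b-> p2

After reading 8 characters, N is in state p2.
(This kind of state-tracing is the core of the pumping-lemma construction: with 6 states, pigeonhole forces a repeat within the first 6 steps.)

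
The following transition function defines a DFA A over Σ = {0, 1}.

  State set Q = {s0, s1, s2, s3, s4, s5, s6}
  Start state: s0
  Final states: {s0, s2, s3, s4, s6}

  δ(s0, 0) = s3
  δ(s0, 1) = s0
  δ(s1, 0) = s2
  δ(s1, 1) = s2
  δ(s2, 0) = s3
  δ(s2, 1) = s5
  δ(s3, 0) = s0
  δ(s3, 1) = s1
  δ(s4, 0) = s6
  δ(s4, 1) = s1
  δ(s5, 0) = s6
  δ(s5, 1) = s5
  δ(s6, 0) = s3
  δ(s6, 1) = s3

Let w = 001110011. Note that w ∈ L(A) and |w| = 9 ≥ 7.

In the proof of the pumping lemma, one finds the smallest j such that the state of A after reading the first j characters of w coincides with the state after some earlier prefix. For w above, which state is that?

Run of A on w = 0 0 1 1 1 0 0 1 1:
  step 0: s0  (start)
  step 1: s3  (read 0: s0→s3)
  step 2: s0  (read 0: s3→s0)   ← first repeat (s0 seen earlier)
  step 3: s0  (read 1: s0→s0)
  step 4: s0  (read 1: s0→s0)
  step 5: s0  (read 1: s0→s0)
  step 6: s3  (read 0: s0→s3)
  step 7: s0  (read 0: s3→s0)
  step 8: s0  (read 1: s0→s0)
  step 9: s0  (read 1: s0→s0)

The earliest repeat is at step j = 2: A is in s0, which it already visited at step i = 0.
Since A has 7 states, any run of length ≥ 7 visits 7+1 states, so by pigeonhole some state repeats within the first 7 steps — that repeat gives the pumpable loop.

s0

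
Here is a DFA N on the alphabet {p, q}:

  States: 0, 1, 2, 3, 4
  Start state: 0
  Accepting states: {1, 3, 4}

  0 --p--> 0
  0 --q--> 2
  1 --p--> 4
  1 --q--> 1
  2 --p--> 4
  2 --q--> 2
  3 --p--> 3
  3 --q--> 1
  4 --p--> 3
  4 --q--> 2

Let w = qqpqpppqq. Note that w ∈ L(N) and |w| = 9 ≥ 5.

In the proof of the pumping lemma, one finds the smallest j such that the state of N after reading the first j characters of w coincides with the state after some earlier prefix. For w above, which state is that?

2

State sequence: 0 -q-> 2 -q-> 2 -p-> 4 -q-> 2 -p-> 4 -p-> 3 -p-> 3 -q-> 1 -q-> 1
First repeat at step 2: 2 was already visited.

The earliest repeat is at step j = 2: N is in 2, which it already visited at step i = 1.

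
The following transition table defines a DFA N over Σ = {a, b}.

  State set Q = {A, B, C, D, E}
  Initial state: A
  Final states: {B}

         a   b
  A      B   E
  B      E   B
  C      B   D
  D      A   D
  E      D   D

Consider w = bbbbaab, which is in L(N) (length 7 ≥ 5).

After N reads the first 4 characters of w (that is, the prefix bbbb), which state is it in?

Run of N on the first 4 characters of w = b b b b:
  step 0: A  (start)
  step 1: E  (read b: A→E)
  step 2: D  (read b: E→D)
  step 3: D  (read b: D→D)
  step 4: D  (read b: D→D)

After reading 4 characters, N is in state D.

D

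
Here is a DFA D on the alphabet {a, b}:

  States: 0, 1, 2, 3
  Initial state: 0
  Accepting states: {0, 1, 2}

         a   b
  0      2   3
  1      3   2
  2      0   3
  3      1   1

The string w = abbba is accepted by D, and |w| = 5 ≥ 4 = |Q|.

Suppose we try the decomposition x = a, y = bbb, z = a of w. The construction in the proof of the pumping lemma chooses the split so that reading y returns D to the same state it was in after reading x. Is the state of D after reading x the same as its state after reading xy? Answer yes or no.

yes

State sequence: 0 -a-> 2 -b-> 3 -b-> 1 -b-> 2

After x (step 1): 2. After xy (step 4): 2.
They match, so y = bbb drives D around a cycle from 2 back to itself; pumping y any number of times keeps D in 2 before reading z, and xyⁱz ∈ L(D) for every i ≥ 0.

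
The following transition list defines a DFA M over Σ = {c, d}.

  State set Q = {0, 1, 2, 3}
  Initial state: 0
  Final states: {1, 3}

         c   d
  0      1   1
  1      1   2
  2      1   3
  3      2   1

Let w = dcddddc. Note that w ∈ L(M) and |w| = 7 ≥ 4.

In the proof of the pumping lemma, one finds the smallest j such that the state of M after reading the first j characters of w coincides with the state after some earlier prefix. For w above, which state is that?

State sequence: 0 -d-> 1 -c-> 1 -d-> 2 -d-> 3 -d-> 1 -d-> 2 -c-> 1
First repeat at step 2: 1 was already visited.

The earliest repeat is at step j = 2: M is in 1, which it already visited at step i = 1.
Since M has 4 states, any run of length ≥ 4 visits 4+1 states, so by pigeonhole some state repeats within the first 4 steps — that repeat gives the pumpable loop.

1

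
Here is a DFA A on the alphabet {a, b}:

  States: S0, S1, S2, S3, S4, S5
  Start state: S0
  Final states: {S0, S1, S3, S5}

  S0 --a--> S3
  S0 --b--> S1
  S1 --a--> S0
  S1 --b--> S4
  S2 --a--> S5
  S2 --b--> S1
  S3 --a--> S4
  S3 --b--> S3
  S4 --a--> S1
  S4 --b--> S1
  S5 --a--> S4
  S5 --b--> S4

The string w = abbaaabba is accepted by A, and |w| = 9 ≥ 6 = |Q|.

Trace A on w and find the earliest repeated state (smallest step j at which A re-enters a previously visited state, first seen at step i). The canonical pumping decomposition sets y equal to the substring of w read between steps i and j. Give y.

b

Run of A on w = a b b a a a b b a:
  step 0: S0  (start)
  step 1: S3  (read a: S0→S3)
  step 2: S3  (read b: S3→S3)   ← first repeat (S3 seen earlier)
  step 3: S3  (read b: S3→S3)
  step 4: S4  (read a: S3→S4)
  step 5: S1  (read a: S4→S1)
  step 6: S0  (read a: S1→S0)
  step 7: S1  (read b: S0→S1)
  step 8: S4  (read b: S1→S4)
  step 9: S1  (read a: S4→S1)

So i = 1, j = 2, giving x = w[0:1] = a, y = w[1:2] = b, z = w[2:9] = baaabba.
Check: |xy| = 2 ≤ 6 and |y| = 1 ≥ 1. Reading y takes A from S3 back to S3, so every xyⁱz is accepted.
Pumping length from the standard proof: p = 6 (the number of states). The repeated state found above gives |xy| = j ≤ 6 and |y| = j − i ≥ 1.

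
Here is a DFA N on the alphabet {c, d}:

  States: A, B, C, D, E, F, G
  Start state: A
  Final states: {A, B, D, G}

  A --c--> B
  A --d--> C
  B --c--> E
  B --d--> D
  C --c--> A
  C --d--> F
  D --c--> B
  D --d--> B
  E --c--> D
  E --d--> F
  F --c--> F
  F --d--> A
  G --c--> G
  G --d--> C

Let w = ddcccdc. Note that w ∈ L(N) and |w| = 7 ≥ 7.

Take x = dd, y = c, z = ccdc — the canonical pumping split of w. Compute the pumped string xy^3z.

xy^3z = dd·c·c·c·ccdc = ddcccccdc.
Reading y = c takes N from F back to F, so after x·y·y·y the machine is still in F, and z then leads to the accepting state B. Hence ddcccccdc ∈ L(N).

ddcccccdc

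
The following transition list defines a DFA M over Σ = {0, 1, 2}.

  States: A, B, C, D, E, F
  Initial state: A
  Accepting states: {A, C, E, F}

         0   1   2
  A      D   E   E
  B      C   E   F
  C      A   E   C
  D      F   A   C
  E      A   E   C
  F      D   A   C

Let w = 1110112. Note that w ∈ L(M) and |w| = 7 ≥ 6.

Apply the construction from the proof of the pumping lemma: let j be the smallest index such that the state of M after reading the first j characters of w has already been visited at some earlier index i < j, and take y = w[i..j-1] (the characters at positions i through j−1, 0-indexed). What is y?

Run of M on w = 1 1 1 0 1 1 2:
  step 0: A  (start)
  step 1: E  (read 1: A→E)
  step 2: E  (read 1: E→E)   ← first repeat (E seen earlier)
  step 3: E  (read 1: E→E)
  step 4: A  (read 0: E→A)
  step 5: E  (read 1: A→E)
  step 6: E  (read 1: E→E)
  step 7: C  (read 2: E→C)

So i = 1, j = 2, giving x = w[0:1] = 1, y = w[1:2] = 1, z = w[2:7] = 10112.
Check: |xy| = 2 ≤ 6 and |y| = 1 ≥ 1. Reading y takes M from E back to E, so every xyⁱz is accepted.

1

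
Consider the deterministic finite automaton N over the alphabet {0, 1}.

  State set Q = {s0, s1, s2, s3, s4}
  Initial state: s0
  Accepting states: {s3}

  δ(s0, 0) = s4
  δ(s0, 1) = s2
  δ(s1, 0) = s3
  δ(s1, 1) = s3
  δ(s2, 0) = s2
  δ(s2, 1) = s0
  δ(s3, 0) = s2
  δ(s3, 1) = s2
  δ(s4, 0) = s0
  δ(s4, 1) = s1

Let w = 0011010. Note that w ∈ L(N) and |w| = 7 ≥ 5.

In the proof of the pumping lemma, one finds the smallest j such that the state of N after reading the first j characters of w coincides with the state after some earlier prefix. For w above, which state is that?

State sequence: s0 -0-> s4 -0-> s0 -1-> s2 -1-> s0 -0-> s4 -1-> s1 -0-> s3
First repeat at step 2: s0 was already visited.

The earliest repeat is at step j = 2: N is in s0, which it already visited at step i = 0.
With |Q| = 5, pigeonhole forces a state repeat no later than step 5; the substring read between the first and second visits to that state can be pumped.

s0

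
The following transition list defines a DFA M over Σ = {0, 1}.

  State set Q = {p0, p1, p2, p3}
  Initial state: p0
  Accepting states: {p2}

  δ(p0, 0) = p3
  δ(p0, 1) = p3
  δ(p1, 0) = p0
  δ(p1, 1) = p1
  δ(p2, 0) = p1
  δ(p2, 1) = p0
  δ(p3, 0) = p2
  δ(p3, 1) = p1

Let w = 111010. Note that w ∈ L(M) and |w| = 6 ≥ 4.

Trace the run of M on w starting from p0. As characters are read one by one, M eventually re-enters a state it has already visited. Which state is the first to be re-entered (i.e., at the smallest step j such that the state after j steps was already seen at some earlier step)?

State sequence: p0 -1-> p3 -1-> p1 -1-> p1 -0-> p0 -1-> p3 -0-> p2
First repeat at step 3: p1 was already visited.

The earliest repeat is at step j = 3: M is in p1, which it already visited at step i = 2.

p1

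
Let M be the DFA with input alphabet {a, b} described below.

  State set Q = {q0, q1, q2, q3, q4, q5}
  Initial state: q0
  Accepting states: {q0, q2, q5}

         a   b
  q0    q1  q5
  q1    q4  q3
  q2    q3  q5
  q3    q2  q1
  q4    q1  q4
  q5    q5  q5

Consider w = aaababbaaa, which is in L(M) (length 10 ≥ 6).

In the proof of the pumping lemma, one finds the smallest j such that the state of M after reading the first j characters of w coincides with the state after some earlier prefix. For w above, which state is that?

q1

Run of M on w = a a a b a b b a a a:
  step 0: q0  (start)
  step 1: q1  (read a: q0→q1)
  step 2: q4  (read a: q1→q4)
  step 3: q1  (read a: q4→q1)   ← first repeat (q1 seen earlier)
  step 4: q3  (read b: q1→q3)
  step 5: q2  (read a: q3→q2)
  step 6: q5  (read b: q2→q5)
  step 7: q5  (read b: q5→q5)
  step 8: q5  (read a: q5→q5)
  step 9: q5  (read a: q5→q5)
  step 10: q5  (read a: q5→q5)

The earliest repeat is at step j = 3: M is in q1, which it already visited at step i = 1.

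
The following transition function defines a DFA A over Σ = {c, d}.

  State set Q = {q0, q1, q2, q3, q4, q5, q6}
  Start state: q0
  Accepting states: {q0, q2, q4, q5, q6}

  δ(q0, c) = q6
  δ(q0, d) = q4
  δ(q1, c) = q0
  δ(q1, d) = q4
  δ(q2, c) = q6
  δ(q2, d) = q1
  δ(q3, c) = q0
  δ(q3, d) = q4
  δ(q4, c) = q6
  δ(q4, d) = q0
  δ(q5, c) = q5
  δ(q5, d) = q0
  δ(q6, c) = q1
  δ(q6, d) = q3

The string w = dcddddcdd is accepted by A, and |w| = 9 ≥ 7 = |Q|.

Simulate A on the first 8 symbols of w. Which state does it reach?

State sequence: q0 -d-> q4 -c-> q6 -d-> q3 -d-> q4 -d-> q0 -d-> q4 -c-> q6 -d-> q3

After reading 8 characters, A is in state q3.
(This kind of state-tracing is the core of the pumping-lemma construction: with 7 states, pigeonhole forces a repeat within the first 7 steps.)

q3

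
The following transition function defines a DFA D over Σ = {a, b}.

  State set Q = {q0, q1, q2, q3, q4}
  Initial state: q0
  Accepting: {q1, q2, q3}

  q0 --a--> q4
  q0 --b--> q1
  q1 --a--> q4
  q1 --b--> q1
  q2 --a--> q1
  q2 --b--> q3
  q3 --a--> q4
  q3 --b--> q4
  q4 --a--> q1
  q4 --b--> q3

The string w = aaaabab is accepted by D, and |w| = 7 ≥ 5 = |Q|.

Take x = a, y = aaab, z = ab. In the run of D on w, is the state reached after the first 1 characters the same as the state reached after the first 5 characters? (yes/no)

State sequence: q0 -a-> q4 -a-> q1 -a-> q4 -a-> q1 -b-> q1

After x (step 1): q4. After xy (step 5): q1.
They differ (q4 ≠ q1), so y is not a cycle from the state after x; this split is not the one the pumping-lemma construction produces, and pumping y need not keep the string in L(D).

no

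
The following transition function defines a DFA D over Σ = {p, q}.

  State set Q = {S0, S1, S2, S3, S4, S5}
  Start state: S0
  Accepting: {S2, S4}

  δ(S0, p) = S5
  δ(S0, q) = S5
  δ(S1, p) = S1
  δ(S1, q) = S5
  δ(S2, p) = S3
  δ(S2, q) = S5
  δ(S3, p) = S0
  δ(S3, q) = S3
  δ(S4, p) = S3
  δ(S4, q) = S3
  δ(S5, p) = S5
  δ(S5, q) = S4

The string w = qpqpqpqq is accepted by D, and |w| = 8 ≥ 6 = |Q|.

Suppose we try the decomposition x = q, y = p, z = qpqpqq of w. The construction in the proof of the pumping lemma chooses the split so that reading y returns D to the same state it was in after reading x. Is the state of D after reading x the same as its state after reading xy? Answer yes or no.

Run of D on the first 2 characters of w = q p:
  step 0: S0  (start)
  step 1: S5  (read q: S0→S5)
  step 2: S5  (read p: S5→S5)

After x (step 1): S5. After xy (step 2): S5.
They match, so y = p drives D around a cycle from S5 back to itself; pumping y any number of times keeps D in S5 before reading z, and xyⁱz ∈ L(D) for every i ≥ 0.

yes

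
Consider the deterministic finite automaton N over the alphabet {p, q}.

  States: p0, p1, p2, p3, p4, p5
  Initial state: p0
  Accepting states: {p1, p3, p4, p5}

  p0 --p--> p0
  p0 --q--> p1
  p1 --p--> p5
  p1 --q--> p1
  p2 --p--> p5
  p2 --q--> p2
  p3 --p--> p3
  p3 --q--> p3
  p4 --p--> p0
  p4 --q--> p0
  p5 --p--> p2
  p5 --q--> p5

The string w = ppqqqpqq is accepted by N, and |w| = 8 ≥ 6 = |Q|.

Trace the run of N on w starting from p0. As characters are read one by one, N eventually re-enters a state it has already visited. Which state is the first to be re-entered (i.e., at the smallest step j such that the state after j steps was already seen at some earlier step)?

Run of N on w = p p q q q p q q:
  step 0: p0  (start)
  step 1: p0  (read p: p0→p0)   ← first repeat (p0 seen earlier)
  step 2: p0  (read p: p0→p0)
  step 3: p1  (read q: p0→p1)
  step 4: p1  (read q: p1→p1)
  step 5: p1  (read q: p1→p1)
  step 6: p5  (read p: p1→p5)
  step 7: p5  (read q: p5→p5)
  step 8: p5  (read q: p5→p5)

The earliest repeat is at step j = 1: N is in p0, which it already visited at step i = 0.
With |Q| = 6, pigeonhole forces a state repeat no later than step 6; the substring read between the first and second visits to that state can be pumped.

p0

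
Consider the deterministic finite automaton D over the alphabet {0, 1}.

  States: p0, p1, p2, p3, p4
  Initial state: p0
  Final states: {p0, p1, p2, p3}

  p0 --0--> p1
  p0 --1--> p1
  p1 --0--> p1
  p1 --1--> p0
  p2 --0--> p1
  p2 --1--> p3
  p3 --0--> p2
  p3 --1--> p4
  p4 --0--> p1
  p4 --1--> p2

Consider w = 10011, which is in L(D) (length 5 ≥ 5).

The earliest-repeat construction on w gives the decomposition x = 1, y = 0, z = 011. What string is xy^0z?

xy⁰z = xz = 1·011 = 1011.
Reading y = 0 takes D from p1 back to p1, so after x the machine is still in p1, and z then leads to the accepting state p1. Hence 1011 ∈ L(D).

1011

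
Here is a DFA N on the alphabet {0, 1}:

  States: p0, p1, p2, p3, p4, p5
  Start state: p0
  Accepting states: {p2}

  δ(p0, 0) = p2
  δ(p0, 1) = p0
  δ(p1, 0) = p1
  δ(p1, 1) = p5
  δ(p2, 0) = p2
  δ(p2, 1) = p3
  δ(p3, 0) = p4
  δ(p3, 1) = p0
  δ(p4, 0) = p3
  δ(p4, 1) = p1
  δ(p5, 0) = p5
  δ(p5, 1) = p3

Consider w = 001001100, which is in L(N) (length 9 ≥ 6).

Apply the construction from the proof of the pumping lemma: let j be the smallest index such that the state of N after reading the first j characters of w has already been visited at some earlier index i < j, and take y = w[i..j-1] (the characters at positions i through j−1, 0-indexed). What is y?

State sequence: p0 -0-> p2 -0-> p2 -1-> p3 -0-> p4 -0-> p3 -1-> p0 -1-> p0 -0-> p2 -0-> p2
First repeat at step 2: p2 was already visited.

So i = 1, j = 2, giving x = w[0:1] = 0, y = w[1:2] = 0, z = w[2:9] = 1001100.
Check: |xy| = 2 ≤ 6 and |y| = 1 ≥ 1. Reading y takes N from p2 back to p2, so every xyⁱz is accepted.
Pumping length from the standard proof: p = 6 (the number of states). The repeated state found above gives |xy| = j ≤ 6 and |y| = j − i ≥ 1.

0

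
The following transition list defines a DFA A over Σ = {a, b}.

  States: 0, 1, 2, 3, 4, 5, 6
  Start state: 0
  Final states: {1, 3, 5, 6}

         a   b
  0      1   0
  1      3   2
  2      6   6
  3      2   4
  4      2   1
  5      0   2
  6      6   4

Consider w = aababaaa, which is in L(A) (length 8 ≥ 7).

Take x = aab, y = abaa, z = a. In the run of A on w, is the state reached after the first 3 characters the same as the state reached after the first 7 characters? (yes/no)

State sequence: 0 -a-> 1 -a-> 3 -b-> 4 -a-> 2 -b-> 6 -a-> 6 -a-> 6

After x (step 3): 4. After xy (step 7): 6.
They differ (4 ≠ 6), so y is not a cycle from the state after x; this split is not the one the pumping-lemma construction produces, and pumping y need not keep the string in L(A).

no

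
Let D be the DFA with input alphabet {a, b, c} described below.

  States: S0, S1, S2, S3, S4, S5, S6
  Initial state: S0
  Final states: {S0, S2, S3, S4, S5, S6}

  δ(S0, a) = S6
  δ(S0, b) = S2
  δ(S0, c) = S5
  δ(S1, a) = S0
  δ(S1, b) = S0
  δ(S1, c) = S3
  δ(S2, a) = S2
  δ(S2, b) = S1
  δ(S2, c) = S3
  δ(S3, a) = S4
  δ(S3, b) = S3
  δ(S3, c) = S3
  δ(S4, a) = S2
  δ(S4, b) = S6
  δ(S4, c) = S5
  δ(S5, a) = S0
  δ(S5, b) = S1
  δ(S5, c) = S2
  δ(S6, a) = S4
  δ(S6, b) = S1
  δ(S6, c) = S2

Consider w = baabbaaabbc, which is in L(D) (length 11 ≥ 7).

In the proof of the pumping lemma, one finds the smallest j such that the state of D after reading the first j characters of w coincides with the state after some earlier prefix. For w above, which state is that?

State sequence: S0 -b-> S2 -a-> S2 -a-> S2 -b-> S1 -b-> S0 -a-> S6 -a-> S4 -a-> S2 -b-> S1 -b-> S0 -c-> S5
First repeat at step 2: S2 was already visited.

The earliest repeat is at step j = 2: D is in S2, which it already visited at step i = 1.

S2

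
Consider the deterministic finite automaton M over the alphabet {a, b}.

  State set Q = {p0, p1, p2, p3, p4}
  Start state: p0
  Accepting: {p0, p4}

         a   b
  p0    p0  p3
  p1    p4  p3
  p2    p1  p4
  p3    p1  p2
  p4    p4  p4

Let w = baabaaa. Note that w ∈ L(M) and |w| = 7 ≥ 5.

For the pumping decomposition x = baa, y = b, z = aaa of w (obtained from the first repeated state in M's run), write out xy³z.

xy^3z = baa·b·b·b·aaa = baabbbaaa.
Reading y = b takes M from p4 back to p4, so after x·y·y·y the machine is still in p4, and z then leads to the accepting state p4. Hence baabbbaaa ∈ L(M).

baabbbaaa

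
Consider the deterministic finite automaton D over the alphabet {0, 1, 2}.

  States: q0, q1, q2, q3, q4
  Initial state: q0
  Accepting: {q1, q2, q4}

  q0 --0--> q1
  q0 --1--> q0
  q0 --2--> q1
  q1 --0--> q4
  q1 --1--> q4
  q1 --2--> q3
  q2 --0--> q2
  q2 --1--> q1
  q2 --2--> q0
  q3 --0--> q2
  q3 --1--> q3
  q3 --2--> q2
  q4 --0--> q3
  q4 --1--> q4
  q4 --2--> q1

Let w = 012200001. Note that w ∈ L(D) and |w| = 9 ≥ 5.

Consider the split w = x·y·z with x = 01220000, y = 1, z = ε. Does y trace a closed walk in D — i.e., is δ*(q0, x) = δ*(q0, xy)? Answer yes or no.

no

State sequence: q0 -0-> q1 -1-> q4 -2-> q1 -2-> q3 -0-> q2 -0-> q2 -0-> q2 -0-> q2 -1-> q1

After x (step 8): q2. After xy (step 9): q1.
They differ (q2 ≠ q1), so y is not a cycle from the state after x; this split is not the one the pumping-lemma construction produces, and pumping y need not keep the string in L(D).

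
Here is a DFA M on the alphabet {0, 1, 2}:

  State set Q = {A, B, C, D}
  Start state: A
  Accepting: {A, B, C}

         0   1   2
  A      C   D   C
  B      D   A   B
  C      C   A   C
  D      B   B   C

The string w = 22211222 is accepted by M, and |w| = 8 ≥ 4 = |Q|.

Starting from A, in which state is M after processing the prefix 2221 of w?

A

Run of M on the first 4 characters of w = 2 2 2 1:
  step 0: A  (start)
  step 1: C  (read 2: A→C)
  step 2: C  (read 2: C→C)
  step 3: C  (read 2: C→C)
  step 4: A  (read 1: C→A)

After reading 4 characters, M is in state A.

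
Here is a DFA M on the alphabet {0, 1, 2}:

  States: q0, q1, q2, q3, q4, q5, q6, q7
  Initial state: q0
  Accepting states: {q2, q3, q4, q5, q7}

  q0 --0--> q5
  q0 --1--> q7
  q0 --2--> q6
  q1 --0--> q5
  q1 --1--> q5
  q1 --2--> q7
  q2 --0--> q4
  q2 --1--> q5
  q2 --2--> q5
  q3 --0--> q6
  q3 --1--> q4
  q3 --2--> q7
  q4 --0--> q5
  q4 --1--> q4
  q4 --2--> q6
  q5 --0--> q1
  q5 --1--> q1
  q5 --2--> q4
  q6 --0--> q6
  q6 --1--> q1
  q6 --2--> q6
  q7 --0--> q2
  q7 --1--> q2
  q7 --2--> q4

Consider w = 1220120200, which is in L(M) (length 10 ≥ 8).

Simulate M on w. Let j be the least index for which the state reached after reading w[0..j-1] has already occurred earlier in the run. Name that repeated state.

State sequence: q0 -1-> q7 -2-> q4 -2-> q6 -0-> q6 -1-> q1 -2-> q7 -0-> q2 -2-> q5 -0-> q1 -0-> q5
First repeat at step 4: q6 was already visited.

The earliest repeat is at step j = 4: M is in q6, which it already visited at step i = 3.

q6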